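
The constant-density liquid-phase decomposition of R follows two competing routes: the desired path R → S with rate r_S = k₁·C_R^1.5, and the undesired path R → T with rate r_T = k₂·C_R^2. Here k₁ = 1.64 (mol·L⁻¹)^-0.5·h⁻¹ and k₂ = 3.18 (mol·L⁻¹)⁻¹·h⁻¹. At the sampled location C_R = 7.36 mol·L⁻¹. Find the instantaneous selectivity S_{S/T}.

0.190

S_{S/T} = r_S/r_T = (k₁·C_R^1.5)/(k₂·C_R^2) = (k₁/k₂)·C_R^-0.5.
= (1.64×7.360^1.5) / (3.18×7.360^2) = 32.75/172.3 = 0.190.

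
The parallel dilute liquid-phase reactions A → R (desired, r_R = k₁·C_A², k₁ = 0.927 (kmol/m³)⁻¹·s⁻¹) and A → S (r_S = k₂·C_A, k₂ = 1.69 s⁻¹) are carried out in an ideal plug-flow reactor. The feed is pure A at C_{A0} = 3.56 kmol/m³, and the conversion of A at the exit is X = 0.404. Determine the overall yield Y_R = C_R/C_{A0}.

0.245

C_A = C_{A0}(1−X) = 2.122 kmol/m³.
Along a PFR/batch, dC_S/dC_A = −r_S/(r_R+r_S) = −k₂/(k₂+k₁·C_A).
Integrating from C_{A0} to C_A: C_S = (1.69/0.927)·ln[(1.69+0.927·3.56)/(1.69+0.927·2.12)] = 1.823·ln(4.990/3.657) = 0.5667 kmol/m³.
Then C_R = (C_{A0}−C_A) − C_S = 1.438 − 0.5667 = 0.8715 kmol/m³.
Y_R = C_R/C_{A0} = 0.8715/3.56 = 0.245.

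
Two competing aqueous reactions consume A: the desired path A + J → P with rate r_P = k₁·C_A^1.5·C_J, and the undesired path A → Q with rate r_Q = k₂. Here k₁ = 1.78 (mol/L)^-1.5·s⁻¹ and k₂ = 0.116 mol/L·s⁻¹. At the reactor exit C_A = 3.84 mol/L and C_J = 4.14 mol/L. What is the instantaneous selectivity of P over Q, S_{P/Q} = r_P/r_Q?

478

S_{P/Q} = r_P/r_Q = (k₁·C_A^1.5·C_J)/(k₂) = (k₁/k₂)·C_A^1.5·C_J.
= (1.78×3.840^1.5×4.140) / (0.116) = 55.45/0.1160 = 478.
Since the desired path is higher order in A, keeping C_A high (PFR or concentrated feed) favours P.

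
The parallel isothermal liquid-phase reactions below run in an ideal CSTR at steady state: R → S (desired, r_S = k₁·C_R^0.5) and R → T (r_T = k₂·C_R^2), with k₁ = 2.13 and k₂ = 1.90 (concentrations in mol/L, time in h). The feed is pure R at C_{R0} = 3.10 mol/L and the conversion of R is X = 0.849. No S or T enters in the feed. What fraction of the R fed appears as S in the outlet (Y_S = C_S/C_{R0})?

0.660

Exit C_R = C_{R0}(1−X) = 3.10×0.151 = 0.4681 mol/L.
In a CSTR the entire volume is at exit conditions, so r_S = 2.13×0.4681^0.5 = 1.457 and r_T = 1.90×0.4681^2 = 0.4163.
Fraction of consumed R going to S: r_S/(r_S+r_T) = 0.7778.
C_S = 0.7778·C_{R0}·X = 0.7778×3.10×0.849 = 2.05 mol/L; Y_S = C_S/C_{R0} = 0.660.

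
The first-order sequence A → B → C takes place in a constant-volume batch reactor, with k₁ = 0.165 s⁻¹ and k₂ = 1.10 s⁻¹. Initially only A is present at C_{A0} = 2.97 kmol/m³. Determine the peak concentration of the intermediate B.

At the optimum, C_{B,max}/C_{A0} = (k₁/k₂)^[k₂/(k₂−k₁)].
= (0.165/1.10)^(1.10/(1.10−0.165)) = (0.1500)^(1.176) = 0.1073.
C_{B,max} = 0.1073×2.97 = 0.319 kmol/m³.

0.319 kmol/m³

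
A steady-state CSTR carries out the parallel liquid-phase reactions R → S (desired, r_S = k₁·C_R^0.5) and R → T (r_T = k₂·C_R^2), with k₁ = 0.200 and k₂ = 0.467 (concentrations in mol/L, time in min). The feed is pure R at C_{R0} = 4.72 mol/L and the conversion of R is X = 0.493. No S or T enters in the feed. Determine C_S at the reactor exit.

Exit C_R = C_{R0}(1−X) = 4.72×0.507 = 2.393 mol/L.
A CSTR operates uniformly at the exit composition, giving r_S = 0.3094 and r_T = 2.674 (each k·C_R^n at C_R = 2.393).
Fraction of consumed R going to S: r_S/(r_S+r_T) = 0.1037.
C_S = 0.1037·C_{R0}·X = 0.1037×4.72×0.493 = 0.241 mol/L.

0.241 mol/L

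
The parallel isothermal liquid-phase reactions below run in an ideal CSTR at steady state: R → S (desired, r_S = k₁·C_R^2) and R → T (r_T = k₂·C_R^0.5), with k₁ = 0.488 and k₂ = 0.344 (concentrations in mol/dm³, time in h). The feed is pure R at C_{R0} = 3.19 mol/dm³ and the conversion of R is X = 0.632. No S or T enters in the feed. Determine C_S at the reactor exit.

Exit C_R = C_{R0}(1−X) = 3.19×0.368 = 1.174 mol/dm³.
A CSTR operates uniformly at the exit composition, giving r_S = 0.6725 and r_T = 0.3727 (each k·C_R^n at C_R = 1.174).
Fraction of consumed R going to S: r_S/(r_S+r_T) = 0.6434.
C_S = 0.6434·C_{R0}·X = 0.6434×3.19×0.632 = 1.30 mol/dm³.

1.30 mol/dm³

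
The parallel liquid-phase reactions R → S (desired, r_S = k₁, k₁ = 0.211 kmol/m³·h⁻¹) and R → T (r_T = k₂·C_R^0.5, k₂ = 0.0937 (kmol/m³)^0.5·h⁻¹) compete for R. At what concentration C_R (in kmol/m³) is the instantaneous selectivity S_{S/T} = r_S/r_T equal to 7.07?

0.101 kmol/m³

S_{S/T} = (k₁/k₂)·C_R^-0.5 ⇒ C_R = (S·k₂/k₁)^(-2).
= (7.07×0.0937/0.211)^(-2) = (3.140)^(-2) = 0.101 kmol/m³.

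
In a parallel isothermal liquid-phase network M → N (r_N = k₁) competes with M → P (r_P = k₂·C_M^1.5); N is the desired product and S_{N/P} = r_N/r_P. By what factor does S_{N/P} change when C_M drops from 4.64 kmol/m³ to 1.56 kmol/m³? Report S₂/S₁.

5.13

S_{N/P} = (k₁/k₂)·C_M^-1.5, so S₂/S₁ = (C_{M,2}/C_{M,1})^-1.5.
= (1.56/4.64)^(-1.5) = (0.3362)^(-1.5) = 5.13.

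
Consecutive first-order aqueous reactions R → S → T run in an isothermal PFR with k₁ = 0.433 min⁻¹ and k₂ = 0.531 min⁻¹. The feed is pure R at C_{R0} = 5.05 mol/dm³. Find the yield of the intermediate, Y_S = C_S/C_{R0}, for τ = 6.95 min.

The intermediate concentration in a first-order A→B→C sequence is C_S = k₁C_{R0}(e^(−k₁τ) − e^(−k₂τ))/(k₂−k₁).
e^(−k₁τ) = e^(−0.433×6.95) = e^(−3.009) = 0.04932; e^(−k₂τ) = e^(−3.690) = 0.02496.
C_S = 0.433×5.05/(0.531−0.433) × (0.04932−0.02496) = 22.31×0.02436 = 0.5436 mol/dm³.
Y_S = C_S/C_{R0} = 0.5436/5.05 = 0.108.

0.108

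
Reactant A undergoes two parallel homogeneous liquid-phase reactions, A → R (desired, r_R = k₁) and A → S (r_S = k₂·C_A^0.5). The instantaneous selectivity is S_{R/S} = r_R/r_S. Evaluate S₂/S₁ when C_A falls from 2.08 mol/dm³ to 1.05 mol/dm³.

1.41

S_{R/S} = (k₁/k₂)·C_A^-0.5, so S₂/S₁ = (C_{A,2}/C_{A,1})^-0.5.
= (1.05/2.08)^(-0.5) = (0.5048)^(-0.5) = 1.41.
Selectivity toward R rises as C_A falls — low-concentration operation is favoured.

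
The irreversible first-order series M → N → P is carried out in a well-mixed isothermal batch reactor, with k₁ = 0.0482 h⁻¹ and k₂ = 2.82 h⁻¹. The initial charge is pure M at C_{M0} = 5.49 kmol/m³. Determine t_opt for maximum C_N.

The intermediate peaks when r₁ = r₂, i.e. k₁e^(−k₁t) = k₂e^(−k₂t), giving t_opt = ln(k₂/k₁)/(k₂−k₁).
= ln(2.82/0.0482)/(2.82−0.0482) = ln(58.51)/2.772 = 4.069/2.772 = 1.47 h.

1.47 h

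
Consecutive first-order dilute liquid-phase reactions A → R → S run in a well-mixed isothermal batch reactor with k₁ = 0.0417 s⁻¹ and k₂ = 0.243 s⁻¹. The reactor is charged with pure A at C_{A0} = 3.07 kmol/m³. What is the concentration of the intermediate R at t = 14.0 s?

0.334 kmol/m³

For first-order series with pure A initially, C_R(t) = k₁C_{A0}/(k₂−k₁)·(e^(−k₁t) − e^(−k₂t)).
e^(−k₁t) = e^(−0.0417×14.0) = e^(−0.5838) = 0.5578; e^(−k₂t) = e^(−3.402) = 0.03331.
C_R = 0.0417×3.07/(0.243−0.0417) × (0.5578−0.03331) = 0.6360×0.5245 = 0.3335 kmol/m³.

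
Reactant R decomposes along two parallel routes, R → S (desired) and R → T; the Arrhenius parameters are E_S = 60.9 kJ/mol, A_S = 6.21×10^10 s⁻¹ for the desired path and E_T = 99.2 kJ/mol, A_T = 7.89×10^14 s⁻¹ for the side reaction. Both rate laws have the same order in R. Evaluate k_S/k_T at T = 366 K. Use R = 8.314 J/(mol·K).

With equal orders, S_{S/T} = k_S/k_T = (A_S/A_T)·exp[(E_T−E_S)/(RT)].
(E_T−E_S)/(RT) = (99.2−60.9)×10³/(8.314×366) = 38300/3043 = 12.59.
k_S/k_T = (6.21×10^10/7.89×10^14)·exp(12.59) = 7.871×10^-5 × 2.926×10^5 = 23.0.

23.0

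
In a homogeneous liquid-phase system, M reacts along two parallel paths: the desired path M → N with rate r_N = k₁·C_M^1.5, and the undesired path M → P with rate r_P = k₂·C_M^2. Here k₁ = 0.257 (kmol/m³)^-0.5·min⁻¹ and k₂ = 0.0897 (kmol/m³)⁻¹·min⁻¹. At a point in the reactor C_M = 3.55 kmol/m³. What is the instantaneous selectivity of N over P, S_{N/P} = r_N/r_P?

1.52

S_{N/P} = r_N/r_P = (k₁·C_M^1.5)/(k₂·C_M^2) = (k₁/k₂)·C_M^-0.5.
= (0.257×3.550^1.5) / (0.0897×3.550^2) = 1.719/1.130 = 1.52.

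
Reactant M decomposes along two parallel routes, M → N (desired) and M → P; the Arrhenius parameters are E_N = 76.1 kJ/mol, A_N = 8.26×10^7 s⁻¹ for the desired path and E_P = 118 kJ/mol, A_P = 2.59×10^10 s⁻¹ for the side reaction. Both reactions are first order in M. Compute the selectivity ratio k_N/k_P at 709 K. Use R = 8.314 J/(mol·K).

Since both paths have the same order in M, the concentration cancels and S_{N/P} = k_N/k_P = (A_N/A_P)·exp[(E_P−E_N)/(RT)].
(E_P−E_N)/(RT) = (118−76.1)×10³/(8.314×709) = 41900/5895 = 7.108.
k_N/k_P = (8.26×10^7/2.59×10^10)·exp(7.108) = 0.003189 × 1222 = 3.90.
Since E_N < E_P, lowering the temperature improves selectivity toward N.

3.90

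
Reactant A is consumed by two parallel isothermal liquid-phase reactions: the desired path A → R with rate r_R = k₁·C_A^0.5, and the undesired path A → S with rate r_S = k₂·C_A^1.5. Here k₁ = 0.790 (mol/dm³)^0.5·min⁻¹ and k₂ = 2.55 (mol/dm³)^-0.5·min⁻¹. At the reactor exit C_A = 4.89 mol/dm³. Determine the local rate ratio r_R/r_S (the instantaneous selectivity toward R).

S_{R/S} = r_R/r_S = (k₁·C_A^0.5)/(k₂·C_A^1.5) = (k₁/k₂)·C_A⁻¹.
= (0.790×4.890^0.5) / (2.55×4.890^1.5) = 1.747/27.57 = 0.0634.

0.0634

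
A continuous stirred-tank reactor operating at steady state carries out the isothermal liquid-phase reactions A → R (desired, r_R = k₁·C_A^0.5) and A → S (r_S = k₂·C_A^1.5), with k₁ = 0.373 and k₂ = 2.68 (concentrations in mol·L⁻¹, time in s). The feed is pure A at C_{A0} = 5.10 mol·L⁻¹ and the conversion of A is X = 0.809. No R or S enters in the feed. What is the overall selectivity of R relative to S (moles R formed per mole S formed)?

0.143

Exit C_A = C_{A0}(1−X) = 5.10×0.191 = 0.9741 mol·L⁻¹.
Rates in a CSTR are evaluated at the outlet concentration: r_R = 0.373×0.9741^0.5 = 0.3681, r_S = 2.68×0.9741^1.5 = 2.577.
Overall selectivity = C_R/C_S = r_Rτ/(r_Sτ) = r_R/r_S = 0.143.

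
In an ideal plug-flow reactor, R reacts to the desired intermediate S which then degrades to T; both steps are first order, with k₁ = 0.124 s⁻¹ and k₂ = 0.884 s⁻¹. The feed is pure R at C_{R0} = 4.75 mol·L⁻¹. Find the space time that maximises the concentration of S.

For first-order series the maximum of C_S occurs at τ_opt = ln(k₂/k₁)/(k₂−k₁).
= ln(0.884/0.124)/(0.884−0.124) = ln(7.129)/0.7600 = 1.964/0.7600 = 2.58 s.

2.58 s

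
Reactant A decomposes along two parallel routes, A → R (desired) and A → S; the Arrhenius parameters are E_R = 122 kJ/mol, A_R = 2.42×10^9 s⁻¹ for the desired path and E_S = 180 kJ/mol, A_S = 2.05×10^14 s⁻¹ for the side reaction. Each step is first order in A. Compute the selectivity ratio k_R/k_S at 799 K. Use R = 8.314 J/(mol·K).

k_R/k_S = (A_R/A_S)·exp[−(E_R−E_S)/(RT)] = (A_R/A_S)·exp[(E_S−E_R)/(RT)].
(E_S−E_R)/(RT) = (180−122)×10³/(8.314×799) = 58000/6643 = 8.731.
k_R/k_S = (2.42×10^9/2.05×10^14)·exp(8.731) = 1.180×10^-5 × 6193 = 0.0731.
Since E_R < E_S, lowering the temperature improves selectivity toward R.

0.0731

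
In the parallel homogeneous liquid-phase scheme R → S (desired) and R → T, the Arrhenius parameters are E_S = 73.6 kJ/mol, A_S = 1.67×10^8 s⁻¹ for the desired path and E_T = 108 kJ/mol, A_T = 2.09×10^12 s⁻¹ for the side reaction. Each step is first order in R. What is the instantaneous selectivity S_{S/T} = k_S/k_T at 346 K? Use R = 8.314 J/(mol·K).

Since both paths have the same order in R, the concentration cancels and S_{S/T} = k_S/k_T = (A_S/A_T)·exp[(E_T−E_S)/(RT)].
(E_T−E_S)/(RT) = (108−73.6)×10³/(8.314×346) = 34400/2877 = 11.96.
k_S/k_T = (1.67×10^8/2.09×10^12)·exp(11.96) = 7.990×10^-5 × 1.561×10^5 = 12.5.
Since E_S < E_T, lowering the temperature improves selectivity toward S.

12.5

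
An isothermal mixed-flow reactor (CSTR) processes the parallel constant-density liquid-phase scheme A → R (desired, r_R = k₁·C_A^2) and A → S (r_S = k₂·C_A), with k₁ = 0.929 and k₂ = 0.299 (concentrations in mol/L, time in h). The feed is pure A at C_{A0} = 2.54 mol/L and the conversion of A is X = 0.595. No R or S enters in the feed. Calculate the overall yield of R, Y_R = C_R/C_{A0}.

0.453

Exit C_A = C_{A0}(1−X) = 2.54×0.405 = 1.029 mol/L.
Rates in a CSTR are evaluated at the outlet concentration: r_R = 0.929×1.029^2 = 0.9831, r_S = 0.299×1.029 = 0.3076.
Fraction of consumed A going to R: r_R/(r_R+r_S) = 0.7617.
C_R = 0.7617·C_{A0}·X = 0.7617×2.54×0.595 = 1.15 mol/L; Y_R = C_R/C_{A0} = 0.453.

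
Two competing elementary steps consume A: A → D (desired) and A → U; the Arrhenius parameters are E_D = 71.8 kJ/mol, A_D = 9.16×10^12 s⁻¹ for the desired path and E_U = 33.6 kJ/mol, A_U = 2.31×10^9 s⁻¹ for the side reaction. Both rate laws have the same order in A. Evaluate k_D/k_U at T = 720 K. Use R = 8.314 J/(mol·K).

With equal orders, S_{D/U} = k_D/k_U = (A_D/A_U)·exp[(E_U−E_D)/(RT)].
(E_U−E_D)/(RT) = (33.6−71.8)×10³/(8.314×720) = -38200/5986 = -6.381.
k_D/k_U = (9.16×10^12/2.31×10^9)·exp(-6.381) = 3965 × 0.001693 = 6.71.

6.71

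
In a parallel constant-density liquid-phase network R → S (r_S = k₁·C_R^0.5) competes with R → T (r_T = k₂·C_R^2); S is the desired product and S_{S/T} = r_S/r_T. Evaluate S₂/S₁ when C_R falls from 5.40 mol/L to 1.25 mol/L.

S_{S/T} = (k₁/k₂)·C_R^-1.5, so S₂/S₁ = (C_{R,2}/C_{R,1})^-1.5.
= (1.25/5.40)^(-1.5) = (0.2315)^(-1.5) = 8.98.

8.98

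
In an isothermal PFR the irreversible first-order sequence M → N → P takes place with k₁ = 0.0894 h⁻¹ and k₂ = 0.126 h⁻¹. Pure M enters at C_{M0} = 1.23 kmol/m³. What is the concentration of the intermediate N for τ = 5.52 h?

For first-order series with pure M initially, C_N(τ) = k₁C_{M0}/(k₂−k₁)·(e^(−k₁τ) − e^(−k₂τ)).
e^(−k₁τ) = e^(−0.0894×5.52) = e^(−0.4935) = 0.6105; e^(−k₂τ) = e^(−0.6955) = 0.4988.
C_N = 0.0894×1.23/(0.126−0.0894) × (0.6105−0.4988) = 3.004×0.1117 = 0.3355 kmol/m³.

0.336 kmol/m³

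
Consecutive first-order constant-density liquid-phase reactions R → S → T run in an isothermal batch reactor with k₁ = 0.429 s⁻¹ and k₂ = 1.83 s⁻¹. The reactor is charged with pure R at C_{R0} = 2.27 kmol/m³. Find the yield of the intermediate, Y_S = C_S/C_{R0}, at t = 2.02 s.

0.121

For first-order series with pure R initially, C_S(t) = k₁C_{R0}/(k₂−k₁)·(e^(−k₁t) − e^(−k₂t)).
e^(−k₁t) = e^(−0.429×2.02) = e^(−0.8666) = 0.4204; e^(−k₂t) = e^(−3.697) = 0.02481.
C_S = 0.429×2.27/(1.83−0.429) × (0.4204−0.02481) = 0.6951×0.3956 = 0.2750 kmol/m³.
Y_S = C_S/C_{R0} = 0.2750/2.27 = 0.121.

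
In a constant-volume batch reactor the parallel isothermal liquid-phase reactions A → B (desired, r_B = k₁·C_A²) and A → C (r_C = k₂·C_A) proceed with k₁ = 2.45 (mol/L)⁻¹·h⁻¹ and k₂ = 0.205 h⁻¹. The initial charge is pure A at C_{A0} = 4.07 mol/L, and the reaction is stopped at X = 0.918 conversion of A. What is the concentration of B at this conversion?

3.54 mol/L

C_A = C_{A0}(1−X) = 0.3337 mol/L.
Along a PFR/batch, dC_C/dC_A = −r_C/(r_B+r_C) = −k₂/(k₂+k₁·C_A).
Integrating from C_{A0} to C_A: C_C = (0.205/2.45)·ln[(0.205+2.45·4.07)/(0.205+2.45·0.334)] = 0.08367·ln(10.18/1.023) = 0.1923 mol/L.
Then C_B = (C_{A0}−C_A) − C_C = 3.736 − 0.1923 = 3.544 mol/L.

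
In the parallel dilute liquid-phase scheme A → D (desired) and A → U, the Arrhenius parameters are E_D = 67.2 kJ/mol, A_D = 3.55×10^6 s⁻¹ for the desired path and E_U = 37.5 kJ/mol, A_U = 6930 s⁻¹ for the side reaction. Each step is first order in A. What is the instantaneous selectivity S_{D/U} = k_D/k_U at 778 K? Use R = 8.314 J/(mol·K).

Since both paths have the same order in A, the concentration cancels and S_{D/U} = k_D/k_U = (A_D/A_U)·exp[(E_U−E_D)/(RT)].
(E_U−E_D)/(RT) = (37.5−67.2)×10³/(8.314×778) = -29700/6468 = -4.592.
k_D/k_U = (3.55×10^6/6930)·exp(-4.592) = 512.3 × 0.01014 = 5.19.
Since E_D > E_U, raising the temperature improves selectivity toward D.

5.19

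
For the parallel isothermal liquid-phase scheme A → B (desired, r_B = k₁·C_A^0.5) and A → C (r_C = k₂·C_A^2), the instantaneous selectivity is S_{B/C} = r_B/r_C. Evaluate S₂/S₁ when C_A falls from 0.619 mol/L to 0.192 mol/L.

S_{B/C} = (k₁/k₂)·C_A^-1.5, so S₂/S₁ = (C_{A,2}/C_{A,1})^-1.5.
= (0.192/0.619)^(-1.5) = (0.3102)^(-1.5) = 5.79.

5.79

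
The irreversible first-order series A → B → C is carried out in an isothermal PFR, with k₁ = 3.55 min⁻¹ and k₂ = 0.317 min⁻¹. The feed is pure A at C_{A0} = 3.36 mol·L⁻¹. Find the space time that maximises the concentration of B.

Setting dC_B/dτ = 0 gives τ_opt = ln(k₂/k₁)/(k₂−k₁).
= ln(0.317/3.55)/(0.317−3.55) = ln(0.08930)/-3.233 = -2.416/-3.233 = 0.747 min.

0.747 min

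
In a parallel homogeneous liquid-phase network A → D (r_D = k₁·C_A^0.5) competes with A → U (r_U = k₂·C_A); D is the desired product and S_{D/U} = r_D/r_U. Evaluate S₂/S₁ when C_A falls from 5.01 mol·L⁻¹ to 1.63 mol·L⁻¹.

S_{D/U} = (k₁/k₂)·C_A^-0.5, so S₂/S₁ = (C_{A,2}/C_{A,1})^-0.5.
= (1.63/5.01)^(-0.5) = (0.3253)^(-0.5) = 1.75.
Selectivity toward D rises as C_A falls — low-concentration operation is favoured.

1.75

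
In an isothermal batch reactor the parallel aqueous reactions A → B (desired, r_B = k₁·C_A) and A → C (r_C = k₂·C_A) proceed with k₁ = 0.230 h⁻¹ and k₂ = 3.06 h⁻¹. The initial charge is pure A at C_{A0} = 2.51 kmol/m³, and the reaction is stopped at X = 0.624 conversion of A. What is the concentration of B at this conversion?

C_A = C_{A0}(1−X) = 0.9438 kmol/m³.
Both paths are first order in A, so the instantaneous fraction to B is constant: dC_B/d(−C_A) = k₁/(k₁+k₂) = 0.06991.
C_B = 0.06991·(C_{A0}−C_A) = 0.06991×1.566 = 0.109 kmol/m³.

0.109 kmol/m³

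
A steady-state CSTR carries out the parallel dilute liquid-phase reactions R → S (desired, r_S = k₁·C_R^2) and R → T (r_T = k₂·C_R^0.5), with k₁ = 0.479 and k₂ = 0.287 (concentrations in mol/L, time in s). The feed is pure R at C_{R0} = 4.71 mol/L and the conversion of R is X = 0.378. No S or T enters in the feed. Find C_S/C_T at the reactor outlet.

Exit C_R = C_{R0}(1−X) = 4.71×0.622 = 2.930 mol/L.
Rates in a CSTR are evaluated at the outlet concentration: r_S = 0.479×2.930^2 = 4.111, r_T = 0.287×2.930^0.5 = 0.4912.
Overall selectivity = C_S/C_T = r_Sτ/(r_Tτ) = r_S/r_T = 8.37.

8.37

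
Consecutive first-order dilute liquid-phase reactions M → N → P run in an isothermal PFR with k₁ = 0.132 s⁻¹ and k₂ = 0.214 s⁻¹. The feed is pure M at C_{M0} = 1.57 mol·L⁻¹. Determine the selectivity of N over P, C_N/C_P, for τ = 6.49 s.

Solving the coupled first-order balances gives C_N(τ) = [k₁/(k₂−k₁)]·C_{M0}·(e^(−k₁τ) − e^(−k₂τ)).
e^(−k₁τ) = e^(−0.132×6.49) = e^(−0.8567) = 0.4246; e^(−k₂τ) = e^(−1.389) = 0.2494.
C_N = 0.132×1.57/(0.214−0.132) × (0.4246−0.2494) = 2.527×0.1752 = 0.4428 mol·L⁻¹.
C_M = C_{M0}e^(−k₁τ) = 0.6666 mol·L⁻¹, so C_P = C_{M0}−C_M−C_N = 0.4606 mol·L⁻¹; C_N/C_P = 0.961.

0.961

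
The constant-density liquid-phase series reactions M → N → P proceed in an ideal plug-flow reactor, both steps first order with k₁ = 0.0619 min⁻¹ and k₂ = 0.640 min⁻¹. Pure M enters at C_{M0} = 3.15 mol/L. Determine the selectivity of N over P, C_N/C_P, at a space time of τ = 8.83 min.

0.171

Solving the coupled first-order balances gives C_N(τ) = [k₁/(k₂−k₁)]·C_{M0}·(e^(−k₁τ) − e^(−k₂τ)).
e^(−k₁τ) = e^(−0.0619×8.83) = e^(−0.5466) = 0.5789; e^(−k₂τ) = e^(−5.651) = 0.003513.
C_N = 0.0619×3.15/(0.640−0.0619) × (0.5789−0.003513) = 0.3373×0.5754 = 0.1941 mol/L.
C_M = C_{M0}e^(−k₁τ) = 1.824 mol/L, so C_P = C_{M0}−C_M−C_N = 1.132 mol/L; C_N/C_P = 0.171.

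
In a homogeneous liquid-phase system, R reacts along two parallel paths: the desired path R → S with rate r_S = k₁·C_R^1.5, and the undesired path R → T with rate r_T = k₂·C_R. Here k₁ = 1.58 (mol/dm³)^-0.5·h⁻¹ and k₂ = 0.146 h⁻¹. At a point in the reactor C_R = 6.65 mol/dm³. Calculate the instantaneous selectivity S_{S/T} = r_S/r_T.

S_{S/T} = r_S/r_T = (k₁·C_R^1.5)/(k₂·C_R) = (k₁/k₂)·C_R^0.5.
= (1.58×6.650^1.5) / (0.146×6.650) = 27.10/0.9709 = 27.9.
Since the desired path is higher order in R, keeping C_R high (PFR or concentrated feed) favours S.

27.9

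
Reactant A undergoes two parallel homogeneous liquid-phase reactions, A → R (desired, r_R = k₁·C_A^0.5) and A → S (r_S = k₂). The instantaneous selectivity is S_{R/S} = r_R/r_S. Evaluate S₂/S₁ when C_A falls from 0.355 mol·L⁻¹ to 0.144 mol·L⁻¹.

S_{R/S} = (k₁/k₂)·C_A^0.5, so S₂/S₁ = (C_{A,2}/C_{A,1})^0.5.
= (0.144/0.355)^0.5 = (0.4056)^0.5 = 0.637.
Selectivity toward R falls as C_A falls — high-concentration operation is favoured.

0.637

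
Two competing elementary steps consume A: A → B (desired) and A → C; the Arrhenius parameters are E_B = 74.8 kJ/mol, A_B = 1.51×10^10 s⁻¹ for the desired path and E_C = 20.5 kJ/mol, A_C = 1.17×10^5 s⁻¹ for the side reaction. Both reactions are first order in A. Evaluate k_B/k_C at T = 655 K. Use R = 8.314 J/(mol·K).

6.03

k_B/k_C = (A_B/A_C)·exp[−(E_B−E_C)/(RT)] = (A_B/A_C)·exp[(E_C−E_B)/(RT)].
(E_C−E_B)/(RT) = (20.5−74.8)×10³/(8.314×655) = -54300/5446 = -9.971.
k_B/k_C = (1.51×10^10/1.17×10^5)·exp(-9.971) = 1.291×10^5 × 4.673×10^-5 = 6.03.
Since E_B > E_C, raising the temperature improves selectivity toward B.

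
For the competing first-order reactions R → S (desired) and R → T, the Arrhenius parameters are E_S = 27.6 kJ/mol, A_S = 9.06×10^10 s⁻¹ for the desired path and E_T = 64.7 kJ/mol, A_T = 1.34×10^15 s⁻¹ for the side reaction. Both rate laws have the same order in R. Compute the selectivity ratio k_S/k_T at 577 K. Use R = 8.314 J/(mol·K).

0.154

With equal orders, S_{S/T} = k_S/k_T = (A_S/A_T)·exp[(E_T−E_S)/(RT)].
(E_T−E_S)/(RT) = (64.7−27.6)×10³/(8.314×577) = 37100/4797 = 7.734.
k_S/k_T = (9.06×10^10/1.34×10^15)·exp(7.734) = 6.761×10^-5 × 2284 = 0.154.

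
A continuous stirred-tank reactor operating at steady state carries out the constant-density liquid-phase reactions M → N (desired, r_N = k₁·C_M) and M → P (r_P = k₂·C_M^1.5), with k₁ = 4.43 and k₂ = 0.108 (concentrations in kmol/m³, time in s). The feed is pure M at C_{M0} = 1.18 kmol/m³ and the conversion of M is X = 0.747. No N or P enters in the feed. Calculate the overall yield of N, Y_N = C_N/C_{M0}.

0.737

Exit C_M = C_{M0}(1−X) = 1.18×0.253 = 0.2985 kmol/m³.
In a CSTR the entire volume is at exit conditions, so r_N = 4.43×0.2985 = 1.323 and r_P = 0.108×0.2985^1.5 = 0.01762.
Fraction of consumed M going to N: r_N/(r_N+r_P) = 0.9869.
C_N = 0.9869·C_{M0}·X = 0.9869×1.18×0.747 = 0.870 kmol/m³; Y_N = C_N/C_{M0} = 0.737.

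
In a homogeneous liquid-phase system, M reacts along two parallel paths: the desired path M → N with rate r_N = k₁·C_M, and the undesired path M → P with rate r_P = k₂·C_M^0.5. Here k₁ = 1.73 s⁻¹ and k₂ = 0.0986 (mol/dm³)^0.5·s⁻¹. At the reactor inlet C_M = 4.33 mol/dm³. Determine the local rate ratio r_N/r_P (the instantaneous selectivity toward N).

S_{N/P} = r_N/r_P = (k₁·C_M)/(k₂·C_M^0.5) = (k₁/k₂)·C_M^0.5.
= (1.73×4.330) / (0.0986×4.330^0.5) = 7.491/0.2052 = 36.5.
Since the desired path is higher order in M, keeping C_M high (PFR or concentrated feed) favours N.

36.5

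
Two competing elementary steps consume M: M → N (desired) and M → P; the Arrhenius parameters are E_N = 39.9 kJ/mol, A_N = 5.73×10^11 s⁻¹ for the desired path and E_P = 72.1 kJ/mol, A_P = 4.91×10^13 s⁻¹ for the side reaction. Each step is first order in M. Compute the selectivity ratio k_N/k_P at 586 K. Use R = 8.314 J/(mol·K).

8.66

Since both paths have the same order in M, the concentration cancels and S_{N/P} = k_N/k_P = (A_N/A_P)·exp[(E_P−E_N)/(RT)].
(E_P−E_N)/(RT) = (72.1−39.9)×10³/(8.314×586) = 32200/4872 = 6.609.
k_N/k_P = (5.73×10^11/4.91×10^13)·exp(6.609) = 0.01167 × 741.9 = 8.66.
Since E_N < E_P, lowering the temperature improves selectivity toward N.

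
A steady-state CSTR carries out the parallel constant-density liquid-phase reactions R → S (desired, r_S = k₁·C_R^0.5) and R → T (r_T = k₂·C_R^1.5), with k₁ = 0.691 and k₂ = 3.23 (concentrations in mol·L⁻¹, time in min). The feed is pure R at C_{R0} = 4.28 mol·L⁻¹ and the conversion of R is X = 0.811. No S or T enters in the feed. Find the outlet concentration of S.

0.726 mol·L⁻¹

Exit C_R = C_{R0}(1−X) = 4.28×0.189 = 0.8089 mol·L⁻¹.
In a CSTR the entire volume is at exit conditions, so r_S = 0.691×0.8089^0.5 = 0.6215 and r_T = 3.23×0.8089^1.5 = 2.350.
Fraction of consumed R going to S: r_S/(r_S+r_T) = 0.2092.
C_S = 0.2092·C_{R0}·X = 0.2092×4.28×0.811 = 0.726 mol·L⁻¹.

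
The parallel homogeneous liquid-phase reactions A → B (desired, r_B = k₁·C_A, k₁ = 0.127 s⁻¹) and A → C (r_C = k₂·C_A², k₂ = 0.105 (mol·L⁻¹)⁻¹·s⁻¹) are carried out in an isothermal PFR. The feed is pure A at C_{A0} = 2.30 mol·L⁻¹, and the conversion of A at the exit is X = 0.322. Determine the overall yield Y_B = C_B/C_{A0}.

C_A = C_{A0}(1−X) = 1.559 mol·L⁻¹.
Along a PFR/batch, dC_B/dC_A = −r_B/(r_B+r_C) = −k₁/(k₁+k₂·C_A).
Integrating from C_{A0} to C_A: C_B = (0.127/0.105)·ln[(0.127+0.105·2.30)/(0.127+0.105·1.56)] = 1.210·ln(0.3685/0.2907) = 0.2867 mol·L⁻¹.
Y_B = C_B/C_{A0} = 0.2867/2.30 = 0.125.

0.125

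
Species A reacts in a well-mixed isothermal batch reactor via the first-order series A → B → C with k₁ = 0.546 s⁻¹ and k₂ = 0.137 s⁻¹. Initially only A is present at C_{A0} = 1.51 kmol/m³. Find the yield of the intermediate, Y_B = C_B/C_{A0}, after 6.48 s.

For first-order series with pure A initially, C_B(t) = k₁C_{A0}/(k₂−k₁)·(e^(−k₁t) − e^(−k₂t)).
e^(−k₁t) = e^(−0.546×6.48) = e^(−3.538) = 0.02907; e^(−k₂t) = e^(−0.8878) = 0.4116.
C_B = 0.546×1.51/(0.137−0.546) × (0.02907−0.4116) = (-2.016)×(-0.3825) = 0.7711 kmol/m³.
Y_B = C_B/C_{A0} = 0.7711/1.51 = 0.511.

0.511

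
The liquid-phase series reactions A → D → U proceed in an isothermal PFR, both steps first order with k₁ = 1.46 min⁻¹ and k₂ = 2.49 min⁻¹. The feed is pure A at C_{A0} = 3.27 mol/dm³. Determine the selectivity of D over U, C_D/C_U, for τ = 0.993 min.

0.386

For first-order series with pure A initially, C_D(τ) = k₁C_{A0}/(k₂−k₁)·(e^(−k₁τ) − e^(−k₂τ)).
e^(−k₁τ) = e^(−1.46×0.993) = e^(−1.450) = 0.2346; e^(−k₂τ) = e^(−2.473) = 0.08437.
C_D = 1.46×3.27/(2.49−1.46) × (0.2346−0.08437) = 4.635×0.1503 = 0.6964 mol/dm³.
C_A = C_{A0}e^(−k₁τ) = 0.7672 mol/dm³, so C_U = C_{A0}−C_A−C_D = 1.806 mol/dm³; C_D/C_U = 0.386.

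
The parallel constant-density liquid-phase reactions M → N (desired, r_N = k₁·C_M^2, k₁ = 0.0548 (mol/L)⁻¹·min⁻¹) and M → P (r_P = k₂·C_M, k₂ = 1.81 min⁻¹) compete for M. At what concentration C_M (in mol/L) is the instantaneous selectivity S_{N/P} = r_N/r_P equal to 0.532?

S_{N/P} = (k₁/k₂)·C_M ⇒ C_M = S·k₂/k₁.
= 0.532×1.81/0.0548 = 17.6 mol/L.

17.6 mol/L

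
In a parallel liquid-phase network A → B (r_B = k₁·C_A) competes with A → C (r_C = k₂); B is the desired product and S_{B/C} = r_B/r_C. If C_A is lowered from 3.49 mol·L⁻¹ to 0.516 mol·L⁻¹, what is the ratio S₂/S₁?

S_{B/C} = (k₁/k₂)·C_A, so S₂/S₁ = (C_{A,2}/C_{A,1}).
= 0.516/3.49 = 0.148.

0.148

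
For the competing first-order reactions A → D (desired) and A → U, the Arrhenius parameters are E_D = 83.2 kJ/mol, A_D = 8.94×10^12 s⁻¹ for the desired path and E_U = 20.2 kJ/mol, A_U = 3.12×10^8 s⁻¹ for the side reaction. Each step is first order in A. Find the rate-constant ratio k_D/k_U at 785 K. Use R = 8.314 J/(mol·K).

1.84

k_D/k_U = (A_D/A_U)·exp[−(E_D−E_U)/(RT)] = (A_D/A_U)·exp[(E_U−E_D)/(RT)].
(E_U−E_D)/(RT) = (20.2−83.2)×10³/(8.314×785) = -63000/6526 = -9.653.
k_D/k_U = (8.94×10^12/3.12×10^8)·exp(-9.653) = 28654 × 6.423×10^-5 = 1.84.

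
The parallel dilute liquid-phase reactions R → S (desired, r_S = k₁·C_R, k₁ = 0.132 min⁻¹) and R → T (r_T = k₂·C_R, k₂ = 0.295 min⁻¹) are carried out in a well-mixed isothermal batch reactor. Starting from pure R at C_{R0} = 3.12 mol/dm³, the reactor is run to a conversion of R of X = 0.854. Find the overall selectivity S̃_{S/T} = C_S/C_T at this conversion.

C_R = C_{R0}(1−X) = 0.4555 mol/dm³.
Both paths are first order in R, so the instantaneous fraction to S is constant: dC_S/d(−C_R) = k₁/(k₁+k₂) = 0.3091.
C_S = 0.3091·(C_{R0}−C_R) = 0.3091×2.664 = 0.824 mol/dm³.
C_T = (C_{R0}−C_R)−C_S = 1.841 mol/dm³; S̃_{S/T} = 0.8237/1.841 = 0.447.

0.447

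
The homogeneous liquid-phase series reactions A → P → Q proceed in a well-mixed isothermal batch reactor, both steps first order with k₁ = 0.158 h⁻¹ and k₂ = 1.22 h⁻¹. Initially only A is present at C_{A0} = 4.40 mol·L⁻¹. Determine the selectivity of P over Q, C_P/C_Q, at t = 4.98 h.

Solving the coupled first-order balances gives C_P(t) = [k₁/(k₂−k₁)]·C_{A0}·(e^(−k₁t) − e^(−k₂t)).
e^(−k₁t) = e^(−0.158×4.98) = e^(−0.7868) = 0.4553; e^(−k₂t) = e^(−6.076) = 0.002298.
C_P = 0.158×4.40/(1.22−0.158) × (0.4553−0.002298) = 0.6546×0.4530 = 0.2965 mol·L⁻¹.
C_A = C_{A0}e^(−k₁t) = 2.003 mol·L⁻¹, so C_Q = C_{A0}−C_A−C_P = 2.100 mol·L⁻¹; C_P/C_Q = 0.141.

0.141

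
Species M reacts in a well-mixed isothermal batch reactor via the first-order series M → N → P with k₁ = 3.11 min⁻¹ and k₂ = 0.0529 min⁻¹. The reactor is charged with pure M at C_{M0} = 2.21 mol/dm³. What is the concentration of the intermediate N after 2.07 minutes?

Solving the coupled first-order balances gives C_N(t) = [k₁/(k₂−k₁)]·C_{M0}·(e^(−k₁t) − e^(−k₂t)).
e^(−k₁t) = e^(−3.11×2.07) = e^(−6.438) = 0.001600; e^(−k₂t) = e^(−0.1095) = 0.8963.
C_N = 3.11×2.21/(0.0529−3.11) × (0.001600−0.8963) = (-2.248)×(-0.8947) = 2.011 mol/dm³.

2.01 mol/dm³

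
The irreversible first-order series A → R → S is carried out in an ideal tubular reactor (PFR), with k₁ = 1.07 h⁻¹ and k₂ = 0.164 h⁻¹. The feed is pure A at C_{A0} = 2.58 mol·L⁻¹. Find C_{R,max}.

1.84 mol·L⁻¹

At the optimum, C_{R,max}/C_{A0} = (k₁/k₂)^[k₂/(k₂−k₁)].
= (1.07/0.164)^(0.164/(0.164−1.07)) = (6.524)^(-0.1810) = 0.7121.
C_{R,max} = 0.7121×2.58 = 1.84 mol·L⁻¹.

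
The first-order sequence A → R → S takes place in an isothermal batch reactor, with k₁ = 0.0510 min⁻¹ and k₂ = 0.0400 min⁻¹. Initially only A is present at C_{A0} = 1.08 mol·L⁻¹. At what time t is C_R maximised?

22.1 min

Setting dC_R/dt = 0 gives t_opt = ln(k₂/k₁)/(k₂−k₁).
= ln(0.0400/0.0510)/(0.0400−0.0510) = ln(0.7843)/-0.01100 = -0.2429/-0.01100 = 22.1 min.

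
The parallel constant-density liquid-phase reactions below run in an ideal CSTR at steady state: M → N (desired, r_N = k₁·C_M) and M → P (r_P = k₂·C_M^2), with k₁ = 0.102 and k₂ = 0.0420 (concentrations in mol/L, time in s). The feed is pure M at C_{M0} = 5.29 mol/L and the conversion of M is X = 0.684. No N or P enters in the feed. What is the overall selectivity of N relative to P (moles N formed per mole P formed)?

Exit C_M = C_{M0}(1−X) = 5.29×0.316 = 1.672 mol/L.
Rates in a CSTR are evaluated at the outlet concentration: r_N = 0.102×1.672 = 0.1705, r_P = 0.0420×1.672^2 = 0.1174.
Overall selectivity = C_N/C_P = r_Nτ/(r_Pτ) = r_N/r_P = 1.45.

1.45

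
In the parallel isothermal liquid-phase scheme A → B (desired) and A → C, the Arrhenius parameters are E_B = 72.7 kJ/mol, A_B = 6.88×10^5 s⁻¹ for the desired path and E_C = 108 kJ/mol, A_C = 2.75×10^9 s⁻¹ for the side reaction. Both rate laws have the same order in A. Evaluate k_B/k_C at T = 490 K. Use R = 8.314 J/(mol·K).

Since both paths have the same order in A, the concentration cancels and S_{B/C} = k_B/k_C = (A_B/A_C)·exp[(E_C−E_B)/(RT)].
(E_C−E_B)/(RT) = (108−72.7)×10³/(8.314×490) = 35300/4074 = 8.665.
k_B/k_C = (6.88×10^5/2.75×10^9)·exp(8.665) = 2.502×10^-4 × 5796 = 1.45.

1.45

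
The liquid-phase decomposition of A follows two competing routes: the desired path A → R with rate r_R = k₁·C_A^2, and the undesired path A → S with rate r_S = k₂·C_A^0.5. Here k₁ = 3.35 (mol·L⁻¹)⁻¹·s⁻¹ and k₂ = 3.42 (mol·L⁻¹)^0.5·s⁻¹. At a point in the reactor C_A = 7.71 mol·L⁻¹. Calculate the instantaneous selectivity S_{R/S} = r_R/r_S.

S_{R/S} = r_R/r_S = (k₁·C_A^2)/(k₂·C_A^0.5) = (k₁/k₂)·C_A^1.5.
= (3.35×7.710^2) / (3.42×7.710^0.5) = 199.1/9.496 = 21.0.
Since the desired path is higher order in A, keeping C_A high (PFR or concentrated feed) favours R.

21.0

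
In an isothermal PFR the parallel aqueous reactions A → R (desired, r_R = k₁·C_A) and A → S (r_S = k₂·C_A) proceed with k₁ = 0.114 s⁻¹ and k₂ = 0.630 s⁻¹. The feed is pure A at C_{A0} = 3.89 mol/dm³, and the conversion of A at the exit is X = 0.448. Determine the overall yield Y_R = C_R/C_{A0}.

C_A = C_{A0}(1−X) = 2.147 mol/dm³.
Both paths are first order in A, so the instantaneous fraction to R is constant: dC_R/d(−C_A) = k₁/(k₁+k₂) = 0.1532.
C_R = 0.1532·(C_{A0}−C_A) = 0.1532×1.743 = 0.267 mol/dm³.
Y_R = C_R/C_{A0} = 0.2670/3.89 = 0.0686.

0.0686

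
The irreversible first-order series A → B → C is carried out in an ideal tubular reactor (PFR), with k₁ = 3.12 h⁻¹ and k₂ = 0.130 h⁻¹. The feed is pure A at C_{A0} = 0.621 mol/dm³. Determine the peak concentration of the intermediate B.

0.541 mol/dm³

At the optimum, C_{B,max}/C_{A0} = (k₁/k₂)^[k₂/(k₂−k₁)].
= (3.12/0.130)^(0.130/(0.130−3.12)) = (24.00)^(-0.04348) = 0.8709.
C_{B,max} = 0.8709×0.621 = 0.541 mol/dm³.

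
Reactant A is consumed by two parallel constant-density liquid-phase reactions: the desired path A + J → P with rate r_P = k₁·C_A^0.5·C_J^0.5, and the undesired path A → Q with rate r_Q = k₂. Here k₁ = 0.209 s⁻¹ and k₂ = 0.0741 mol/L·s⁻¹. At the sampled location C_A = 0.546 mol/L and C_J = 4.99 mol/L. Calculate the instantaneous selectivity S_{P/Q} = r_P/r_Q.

4.66

S_{P/Q} = r_P/r_Q = (k₁·C_A^0.5·C_J^0.5)/(k₂) = (k₁/k₂)·C_A^0.5·C_J^0.5.
= (0.209×0.5460^0.5×4.990^0.5) / (0.0741) = 0.3450/0.07410 = 4.66.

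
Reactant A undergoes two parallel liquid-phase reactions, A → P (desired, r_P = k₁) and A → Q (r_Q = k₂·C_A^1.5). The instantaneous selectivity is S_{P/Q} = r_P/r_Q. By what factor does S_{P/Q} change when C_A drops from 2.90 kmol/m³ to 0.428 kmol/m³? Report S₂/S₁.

17.6

S_{P/Q} = (k₁/k₂)·C_A^-1.5, so S₂/S₁ = (C_{A,2}/C_{A,1})^-1.5.
= (0.428/2.90)^(-1.5) = (0.1476)^(-1.5) = 17.6.
Selectivity toward P rises as C_A falls — low-concentration operation is favoured.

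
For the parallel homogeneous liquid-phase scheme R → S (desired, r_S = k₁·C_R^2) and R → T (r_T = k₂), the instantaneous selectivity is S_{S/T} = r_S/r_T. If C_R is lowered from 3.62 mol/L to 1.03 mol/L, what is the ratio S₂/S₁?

0.0810

S_{S/T} = (k₁/k₂)·C_R^2, so S₂/S₁ = (C_{R,2}/C_{R,1})^2.
= (1.03/3.62)^2 = (0.2845)^2 = 0.0810.
Selectivity toward S falls as C_R falls — high-concentration operation is favoured.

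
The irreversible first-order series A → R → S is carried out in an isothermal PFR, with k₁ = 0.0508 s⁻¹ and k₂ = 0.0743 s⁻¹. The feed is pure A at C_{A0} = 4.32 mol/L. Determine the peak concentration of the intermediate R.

1.30 mol/L

For a first-order series the maximum intermediate yield is C_{R,max}/C_{A0} = (k₁/k₂)^[k₂/(k₂−k₁)].
= (0.0508/0.0743)^(0.0743/(0.0743−0.0508)) = (0.6837)^(3.162) = 0.3006.
C_{R,max} = 0.3006×4.32 = 1.30 mol/L.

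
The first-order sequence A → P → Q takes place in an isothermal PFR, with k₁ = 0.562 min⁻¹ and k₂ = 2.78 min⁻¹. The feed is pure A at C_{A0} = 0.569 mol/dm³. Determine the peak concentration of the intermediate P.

Evaluating C_P at τ_opt = ln(k₂/k₁)/(k₂−k₁) gives C_{P,max}/C_{A0} = (k₁/k₂)^[k₂/(k₂−k₁)].
= (0.562/2.78)^(2.78/(2.78−0.562)) = (0.2022)^(1.253) = 0.1348.
C_{P,max} = 0.1348×0.569 = 0.0767 mol/dm³.

0.0767 mol/dm³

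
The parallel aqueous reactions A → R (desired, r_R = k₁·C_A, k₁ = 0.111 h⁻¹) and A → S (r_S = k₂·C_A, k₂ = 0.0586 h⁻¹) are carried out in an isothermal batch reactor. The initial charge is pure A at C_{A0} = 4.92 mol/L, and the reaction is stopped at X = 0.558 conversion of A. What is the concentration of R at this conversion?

C_A = C_{A0}(1−X) = 2.175 mol/L.
Both paths are first order in A, so the instantaneous fraction to R is constant: dC_R/d(−C_A) = k₁/(k₁+k₂) = 0.6545.
C_R = 0.6545·(C_{A0}−C_A) = 0.6545×2.745 = 1.80 mol/L.

1.80 mol/L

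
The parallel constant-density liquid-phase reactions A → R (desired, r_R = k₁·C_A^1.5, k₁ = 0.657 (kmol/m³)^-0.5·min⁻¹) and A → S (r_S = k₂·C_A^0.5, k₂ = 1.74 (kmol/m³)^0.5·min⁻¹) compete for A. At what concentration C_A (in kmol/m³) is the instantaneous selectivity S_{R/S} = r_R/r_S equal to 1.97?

5.22 kmol/m³

S_{R/S} = (k₁/k₂)·C_A ⇒ C_A = S·k₂/k₁.
= 1.97×1.74/0.657 = 5.22 kmol/m³.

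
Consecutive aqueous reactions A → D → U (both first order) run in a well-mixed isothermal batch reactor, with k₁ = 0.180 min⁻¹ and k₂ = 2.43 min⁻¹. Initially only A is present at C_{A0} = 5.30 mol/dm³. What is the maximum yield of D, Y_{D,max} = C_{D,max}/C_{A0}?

0.0602

At the optimum, C_{D,max}/C_{A0} = (k₁/k₂)^[k₂/(k₂−k₁)].
= (0.180/2.43)^(2.43/(2.43−0.180)) = (0.07407)^(1.080) = 0.06015.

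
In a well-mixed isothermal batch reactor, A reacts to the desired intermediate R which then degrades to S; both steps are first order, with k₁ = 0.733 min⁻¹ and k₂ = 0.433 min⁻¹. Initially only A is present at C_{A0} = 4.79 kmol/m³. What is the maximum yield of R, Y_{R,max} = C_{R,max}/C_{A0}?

Evaluating C_R at t_opt = ln(k₂/k₁)/(k₂−k₁) gives C_{R,max}/C_{A0} = (k₁/k₂)^[k₂/(k₂−k₁)].
= (0.733/0.433)^(0.433/(0.433−0.733)) = (1.693)^(-1.443) = 0.4678.

0.468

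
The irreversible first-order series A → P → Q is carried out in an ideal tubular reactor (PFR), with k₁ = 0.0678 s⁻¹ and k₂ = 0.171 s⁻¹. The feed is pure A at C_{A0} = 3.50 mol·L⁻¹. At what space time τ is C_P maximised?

Setting dC_P/dτ = 0 gives τ_opt = ln(k₂/k₁)/(k₂−k₁).
= ln(0.171/0.0678)/(0.171−0.0678) = ln(2.522)/0.1032 = 0.9251/0.1032 = 8.96 s.

8.96 s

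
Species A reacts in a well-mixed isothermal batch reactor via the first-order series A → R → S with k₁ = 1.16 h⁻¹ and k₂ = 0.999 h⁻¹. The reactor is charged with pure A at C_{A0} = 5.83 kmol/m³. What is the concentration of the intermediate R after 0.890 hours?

For first-order series with pure A initially, C_R(t) = k₁C_{A0}/(k₂−k₁)·(e^(−k₁t) − e^(−k₂t)).
e^(−k₁t) = e^(−1.16×0.890) = e^(−1.032) = 0.3562; e^(−k₂t) = e^(−0.8891) = 0.4110.
C_R = 1.16×5.83/(0.999−1.16) × (0.3562−0.4110) = (-42.00)×(-0.05487) = 2.305 kmol/m³.

2.30 kmol/m³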